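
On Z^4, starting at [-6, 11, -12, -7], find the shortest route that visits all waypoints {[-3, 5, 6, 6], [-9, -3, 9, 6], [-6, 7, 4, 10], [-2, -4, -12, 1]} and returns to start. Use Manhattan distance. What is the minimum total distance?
126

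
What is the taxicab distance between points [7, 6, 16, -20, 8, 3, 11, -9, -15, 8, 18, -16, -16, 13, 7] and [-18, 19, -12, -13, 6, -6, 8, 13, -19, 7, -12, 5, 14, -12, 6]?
221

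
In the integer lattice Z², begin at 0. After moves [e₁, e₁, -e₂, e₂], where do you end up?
(2, 0)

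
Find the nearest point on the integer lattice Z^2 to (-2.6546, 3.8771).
(-3, 4)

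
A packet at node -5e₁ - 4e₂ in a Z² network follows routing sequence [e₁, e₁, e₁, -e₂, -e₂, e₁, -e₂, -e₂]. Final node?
(-1, -8)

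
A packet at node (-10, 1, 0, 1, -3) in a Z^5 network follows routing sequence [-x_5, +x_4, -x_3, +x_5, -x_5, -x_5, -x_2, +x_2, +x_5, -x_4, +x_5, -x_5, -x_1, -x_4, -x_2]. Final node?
(-11, 0, -1, 0, -4)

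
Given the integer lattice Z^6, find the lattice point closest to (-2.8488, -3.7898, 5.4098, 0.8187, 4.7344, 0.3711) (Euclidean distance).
(-3, -4, 5, 1, 5, 0)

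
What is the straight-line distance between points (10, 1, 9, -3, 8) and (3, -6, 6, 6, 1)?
15.3948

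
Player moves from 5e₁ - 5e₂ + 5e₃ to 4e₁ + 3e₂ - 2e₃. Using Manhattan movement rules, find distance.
16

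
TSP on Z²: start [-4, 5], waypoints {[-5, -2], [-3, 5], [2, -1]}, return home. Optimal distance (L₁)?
28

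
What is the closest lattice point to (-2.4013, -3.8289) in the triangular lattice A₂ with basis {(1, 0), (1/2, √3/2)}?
(-2.5, -4.33)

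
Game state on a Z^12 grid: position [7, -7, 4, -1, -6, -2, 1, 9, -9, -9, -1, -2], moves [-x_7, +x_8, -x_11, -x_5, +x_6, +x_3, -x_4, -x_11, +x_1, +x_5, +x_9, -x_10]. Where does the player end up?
(8, -7, 5, -2, -6, -1, 0, 10, -8, -10, -3, -2)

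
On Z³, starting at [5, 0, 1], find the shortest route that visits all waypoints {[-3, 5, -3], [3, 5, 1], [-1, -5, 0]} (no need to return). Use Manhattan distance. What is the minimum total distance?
32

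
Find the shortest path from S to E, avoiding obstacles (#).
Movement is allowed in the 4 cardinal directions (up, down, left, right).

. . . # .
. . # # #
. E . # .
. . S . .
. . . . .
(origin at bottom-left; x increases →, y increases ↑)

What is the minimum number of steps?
2
(one shortest path: (2, 1) → (1, 1) → (1, 2))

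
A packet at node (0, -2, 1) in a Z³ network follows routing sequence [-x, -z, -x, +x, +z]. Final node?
(-1, -2, 1)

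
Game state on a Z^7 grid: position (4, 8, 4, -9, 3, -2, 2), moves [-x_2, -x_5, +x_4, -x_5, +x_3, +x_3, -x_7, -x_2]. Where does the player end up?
(4, 6, 6, -8, 1, -2, 1)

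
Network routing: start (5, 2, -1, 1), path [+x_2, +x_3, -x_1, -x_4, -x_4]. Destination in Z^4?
(4, 3, 0, -1)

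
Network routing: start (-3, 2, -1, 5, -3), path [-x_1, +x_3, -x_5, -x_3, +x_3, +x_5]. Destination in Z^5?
(-4, 2, 0, 5, -3)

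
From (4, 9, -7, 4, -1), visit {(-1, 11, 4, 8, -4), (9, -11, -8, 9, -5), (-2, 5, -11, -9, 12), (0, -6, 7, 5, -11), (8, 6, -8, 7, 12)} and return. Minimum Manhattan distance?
202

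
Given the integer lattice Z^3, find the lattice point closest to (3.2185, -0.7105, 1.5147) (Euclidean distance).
(3, -1, 2)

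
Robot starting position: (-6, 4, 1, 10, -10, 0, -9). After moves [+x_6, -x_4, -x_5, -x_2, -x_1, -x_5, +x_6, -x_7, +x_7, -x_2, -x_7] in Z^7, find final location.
(-7, 2, 1, 9, -12, 2, -10)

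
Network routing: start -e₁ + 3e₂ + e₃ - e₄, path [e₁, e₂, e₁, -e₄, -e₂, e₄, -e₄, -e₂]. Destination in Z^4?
(1, 2, 1, -2)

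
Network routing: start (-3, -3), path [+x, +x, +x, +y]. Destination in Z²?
(0, -2)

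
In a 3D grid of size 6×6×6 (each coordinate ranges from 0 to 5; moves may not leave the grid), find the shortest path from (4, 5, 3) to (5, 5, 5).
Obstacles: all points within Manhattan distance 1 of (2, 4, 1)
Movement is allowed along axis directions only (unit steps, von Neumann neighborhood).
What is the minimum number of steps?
3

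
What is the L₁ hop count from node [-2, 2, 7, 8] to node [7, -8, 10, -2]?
32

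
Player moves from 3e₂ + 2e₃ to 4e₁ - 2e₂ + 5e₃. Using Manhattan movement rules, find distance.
12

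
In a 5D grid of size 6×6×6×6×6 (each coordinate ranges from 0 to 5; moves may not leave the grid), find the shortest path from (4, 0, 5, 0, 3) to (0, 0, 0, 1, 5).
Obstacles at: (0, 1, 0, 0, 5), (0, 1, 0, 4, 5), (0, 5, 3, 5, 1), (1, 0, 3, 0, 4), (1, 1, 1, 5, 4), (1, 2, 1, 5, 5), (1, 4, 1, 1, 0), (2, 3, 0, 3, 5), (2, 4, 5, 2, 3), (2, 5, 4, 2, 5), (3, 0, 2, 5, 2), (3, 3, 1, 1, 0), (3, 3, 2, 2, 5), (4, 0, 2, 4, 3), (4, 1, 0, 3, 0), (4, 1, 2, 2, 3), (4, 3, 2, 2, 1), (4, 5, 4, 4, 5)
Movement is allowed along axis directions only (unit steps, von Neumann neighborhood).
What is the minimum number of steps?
12
(one shortest path: (4, 0, 5, 0, 3) → (3, 0, 5, 0, 3) → (2, 0, 5, 0, 3) → (1, 0, 5, 0, 3) → (0, 0, 5, 0, 3) → (0, 0, 4, 0, 3) → (0, 0, 3, 0, 3) → (0, 0, 2, 0, 3) → (0, 0, 1, 0, 3) → (0, 0, 0, 0, 3) → (0, 0, 0, 1, 3) → (0, 0, 0, 1, 4) → (0, 0, 0, 1, 5))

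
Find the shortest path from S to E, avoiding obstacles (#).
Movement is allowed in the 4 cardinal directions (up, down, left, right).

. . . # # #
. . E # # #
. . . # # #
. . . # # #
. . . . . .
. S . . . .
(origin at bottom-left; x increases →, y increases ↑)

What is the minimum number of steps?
5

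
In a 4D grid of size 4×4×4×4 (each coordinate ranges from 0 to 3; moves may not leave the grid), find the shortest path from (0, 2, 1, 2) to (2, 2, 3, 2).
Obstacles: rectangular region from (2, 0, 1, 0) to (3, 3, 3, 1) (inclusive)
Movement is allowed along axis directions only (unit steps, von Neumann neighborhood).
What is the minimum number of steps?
4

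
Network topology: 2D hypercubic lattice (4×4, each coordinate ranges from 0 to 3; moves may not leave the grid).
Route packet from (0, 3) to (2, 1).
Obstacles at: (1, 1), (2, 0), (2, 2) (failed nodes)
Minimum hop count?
6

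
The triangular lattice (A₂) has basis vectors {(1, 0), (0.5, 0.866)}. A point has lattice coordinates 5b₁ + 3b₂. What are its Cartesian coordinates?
(6.5, 2.598)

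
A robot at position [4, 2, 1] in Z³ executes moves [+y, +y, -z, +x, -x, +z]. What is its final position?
(4, 4, 1)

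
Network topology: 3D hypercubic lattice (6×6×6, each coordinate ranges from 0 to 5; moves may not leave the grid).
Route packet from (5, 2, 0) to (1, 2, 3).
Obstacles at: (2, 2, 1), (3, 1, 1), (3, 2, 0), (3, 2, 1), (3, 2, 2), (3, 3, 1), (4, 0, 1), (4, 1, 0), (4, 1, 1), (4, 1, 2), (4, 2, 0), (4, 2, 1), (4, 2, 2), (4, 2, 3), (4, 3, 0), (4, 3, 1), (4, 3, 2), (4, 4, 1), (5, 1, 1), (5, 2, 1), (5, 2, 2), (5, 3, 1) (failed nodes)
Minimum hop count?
11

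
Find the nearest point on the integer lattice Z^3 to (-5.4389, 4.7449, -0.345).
(-5, 5, 0)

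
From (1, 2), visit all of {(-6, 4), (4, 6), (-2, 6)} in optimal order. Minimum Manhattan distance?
19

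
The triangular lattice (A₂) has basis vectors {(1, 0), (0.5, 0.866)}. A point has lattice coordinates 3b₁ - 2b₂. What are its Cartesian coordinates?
(2, -1.732)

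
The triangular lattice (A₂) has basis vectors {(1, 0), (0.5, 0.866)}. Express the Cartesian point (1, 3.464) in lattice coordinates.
-b₁ + 4b₂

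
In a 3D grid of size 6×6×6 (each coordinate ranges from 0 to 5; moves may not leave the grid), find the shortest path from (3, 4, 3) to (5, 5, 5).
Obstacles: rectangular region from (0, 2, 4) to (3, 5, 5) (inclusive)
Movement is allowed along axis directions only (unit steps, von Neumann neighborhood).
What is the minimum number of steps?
5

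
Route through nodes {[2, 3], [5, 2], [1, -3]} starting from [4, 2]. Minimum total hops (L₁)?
12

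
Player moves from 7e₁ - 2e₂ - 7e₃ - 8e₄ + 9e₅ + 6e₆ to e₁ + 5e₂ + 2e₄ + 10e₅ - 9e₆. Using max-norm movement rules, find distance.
15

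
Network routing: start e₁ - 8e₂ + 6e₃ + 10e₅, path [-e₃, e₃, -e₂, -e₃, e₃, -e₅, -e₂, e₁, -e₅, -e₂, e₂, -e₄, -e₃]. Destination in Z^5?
(2, -10, 5, -1, 8)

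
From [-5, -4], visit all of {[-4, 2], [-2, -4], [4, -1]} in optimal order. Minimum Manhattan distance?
22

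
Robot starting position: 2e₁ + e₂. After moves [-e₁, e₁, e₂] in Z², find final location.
(2, 2)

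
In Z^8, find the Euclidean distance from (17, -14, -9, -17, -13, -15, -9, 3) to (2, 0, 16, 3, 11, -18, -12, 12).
46.0543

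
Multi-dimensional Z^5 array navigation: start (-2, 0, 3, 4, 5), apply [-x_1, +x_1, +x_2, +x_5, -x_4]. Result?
(-2, 1, 3, 3, 6)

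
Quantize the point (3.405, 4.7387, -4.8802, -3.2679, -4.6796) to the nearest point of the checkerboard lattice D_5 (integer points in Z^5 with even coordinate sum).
(4, 5, -5, -3, -5)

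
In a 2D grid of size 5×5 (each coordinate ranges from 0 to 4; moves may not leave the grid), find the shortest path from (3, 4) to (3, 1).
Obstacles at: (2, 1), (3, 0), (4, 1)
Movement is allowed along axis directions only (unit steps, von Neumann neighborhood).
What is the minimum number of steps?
3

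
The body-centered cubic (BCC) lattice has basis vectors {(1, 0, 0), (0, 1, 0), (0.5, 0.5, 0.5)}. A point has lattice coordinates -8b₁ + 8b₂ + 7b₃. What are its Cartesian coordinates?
(-4.5, 11.5, 3.5)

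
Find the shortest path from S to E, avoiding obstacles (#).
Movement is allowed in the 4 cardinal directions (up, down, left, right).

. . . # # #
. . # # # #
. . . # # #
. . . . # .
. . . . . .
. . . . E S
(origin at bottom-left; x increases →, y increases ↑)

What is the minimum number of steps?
1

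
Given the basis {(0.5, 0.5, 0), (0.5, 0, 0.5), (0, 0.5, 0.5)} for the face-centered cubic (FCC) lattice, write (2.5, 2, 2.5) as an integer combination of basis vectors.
2b₁ + 3b₂ + 2b₃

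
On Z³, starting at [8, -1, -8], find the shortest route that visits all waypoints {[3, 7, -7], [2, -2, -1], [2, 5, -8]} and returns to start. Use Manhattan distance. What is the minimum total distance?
46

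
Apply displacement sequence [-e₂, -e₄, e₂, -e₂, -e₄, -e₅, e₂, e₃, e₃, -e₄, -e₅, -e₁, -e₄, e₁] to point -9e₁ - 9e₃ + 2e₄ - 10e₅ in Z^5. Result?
(-9, 0, -7, -2, -12)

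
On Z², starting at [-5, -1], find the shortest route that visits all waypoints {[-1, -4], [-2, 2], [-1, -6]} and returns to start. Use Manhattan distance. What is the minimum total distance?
24
(one optimal route: (-5, -1) → (-1, -4) → (-1, -6) → (-2, 2) → (-5, -1))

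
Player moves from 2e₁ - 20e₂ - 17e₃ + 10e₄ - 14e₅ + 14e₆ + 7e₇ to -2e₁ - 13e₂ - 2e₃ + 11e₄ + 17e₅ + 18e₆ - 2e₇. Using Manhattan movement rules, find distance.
71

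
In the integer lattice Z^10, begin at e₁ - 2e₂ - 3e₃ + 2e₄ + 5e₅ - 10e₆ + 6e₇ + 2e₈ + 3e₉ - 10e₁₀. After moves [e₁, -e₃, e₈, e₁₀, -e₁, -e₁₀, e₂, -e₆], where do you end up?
(1, -1, -4, 2, 5, -11, 6, 3, 3, -10)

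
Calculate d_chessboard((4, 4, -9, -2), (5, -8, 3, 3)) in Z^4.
12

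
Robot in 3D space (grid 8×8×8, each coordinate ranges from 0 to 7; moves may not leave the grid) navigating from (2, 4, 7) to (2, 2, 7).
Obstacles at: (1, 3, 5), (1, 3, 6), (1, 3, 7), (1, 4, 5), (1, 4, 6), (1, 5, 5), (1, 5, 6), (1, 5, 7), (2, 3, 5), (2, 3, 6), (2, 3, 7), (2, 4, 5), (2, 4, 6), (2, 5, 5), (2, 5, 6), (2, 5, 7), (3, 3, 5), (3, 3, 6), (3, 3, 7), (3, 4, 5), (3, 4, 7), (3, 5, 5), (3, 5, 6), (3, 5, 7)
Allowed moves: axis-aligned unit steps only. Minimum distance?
6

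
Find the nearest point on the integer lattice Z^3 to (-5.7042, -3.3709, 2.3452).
(-6, -3, 2)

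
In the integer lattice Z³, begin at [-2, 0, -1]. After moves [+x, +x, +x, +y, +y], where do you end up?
(1, 2, -1)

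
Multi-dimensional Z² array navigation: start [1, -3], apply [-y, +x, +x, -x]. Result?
(2, -4)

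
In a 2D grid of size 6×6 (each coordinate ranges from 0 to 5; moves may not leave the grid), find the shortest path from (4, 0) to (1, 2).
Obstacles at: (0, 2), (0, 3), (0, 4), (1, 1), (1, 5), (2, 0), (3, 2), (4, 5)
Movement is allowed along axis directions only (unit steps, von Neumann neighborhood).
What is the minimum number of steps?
5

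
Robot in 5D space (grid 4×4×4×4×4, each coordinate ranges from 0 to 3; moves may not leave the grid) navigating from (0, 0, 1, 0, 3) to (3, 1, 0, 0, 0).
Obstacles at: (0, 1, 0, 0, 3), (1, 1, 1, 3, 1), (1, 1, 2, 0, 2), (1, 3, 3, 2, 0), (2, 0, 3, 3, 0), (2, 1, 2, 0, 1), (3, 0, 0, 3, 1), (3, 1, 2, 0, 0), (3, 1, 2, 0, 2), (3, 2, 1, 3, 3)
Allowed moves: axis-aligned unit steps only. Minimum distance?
8
(one shortest path: (0, 0, 1, 0, 3) → (1, 0, 1, 0, 3) → (2, 0, 1, 0, 3) → (3, 0, 1, 0, 3) → (3, 1, 1, 0, 3) → (3, 1, 0, 0, 3) → (3, 1, 0, 0, 2) → (3, 1, 0, 0, 1) → (3, 1, 0, 0, 0))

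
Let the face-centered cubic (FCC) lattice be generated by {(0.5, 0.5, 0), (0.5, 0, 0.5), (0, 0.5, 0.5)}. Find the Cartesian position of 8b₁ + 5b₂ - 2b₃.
(6.5, 3, 1.5)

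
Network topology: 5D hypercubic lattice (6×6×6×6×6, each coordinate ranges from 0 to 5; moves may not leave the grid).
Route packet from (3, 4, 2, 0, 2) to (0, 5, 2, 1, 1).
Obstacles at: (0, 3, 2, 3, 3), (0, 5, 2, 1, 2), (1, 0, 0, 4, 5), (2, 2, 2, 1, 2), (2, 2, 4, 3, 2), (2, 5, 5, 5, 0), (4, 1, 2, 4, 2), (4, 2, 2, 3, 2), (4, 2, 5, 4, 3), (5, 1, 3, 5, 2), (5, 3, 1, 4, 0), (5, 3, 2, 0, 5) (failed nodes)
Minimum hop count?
6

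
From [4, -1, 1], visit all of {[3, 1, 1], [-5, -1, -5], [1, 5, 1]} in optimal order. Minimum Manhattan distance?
27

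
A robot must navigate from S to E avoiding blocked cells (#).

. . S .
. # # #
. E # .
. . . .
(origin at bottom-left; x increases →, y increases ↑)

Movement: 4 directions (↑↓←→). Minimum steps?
5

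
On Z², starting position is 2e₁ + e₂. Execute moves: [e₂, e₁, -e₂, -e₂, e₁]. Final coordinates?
(4, 0)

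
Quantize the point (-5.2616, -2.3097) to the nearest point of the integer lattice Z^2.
(-5, -2)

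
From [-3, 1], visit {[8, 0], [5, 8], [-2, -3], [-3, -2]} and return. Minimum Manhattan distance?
44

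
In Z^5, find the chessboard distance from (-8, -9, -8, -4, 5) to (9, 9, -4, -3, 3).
18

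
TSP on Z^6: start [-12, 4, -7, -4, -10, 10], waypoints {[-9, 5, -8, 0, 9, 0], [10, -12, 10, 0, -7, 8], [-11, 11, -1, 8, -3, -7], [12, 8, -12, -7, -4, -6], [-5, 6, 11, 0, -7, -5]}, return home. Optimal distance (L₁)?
290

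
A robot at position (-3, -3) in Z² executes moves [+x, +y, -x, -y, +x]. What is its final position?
(-2, -3)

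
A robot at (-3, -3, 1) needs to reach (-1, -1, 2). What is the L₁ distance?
5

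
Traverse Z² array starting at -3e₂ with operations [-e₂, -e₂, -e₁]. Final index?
(-1, -5)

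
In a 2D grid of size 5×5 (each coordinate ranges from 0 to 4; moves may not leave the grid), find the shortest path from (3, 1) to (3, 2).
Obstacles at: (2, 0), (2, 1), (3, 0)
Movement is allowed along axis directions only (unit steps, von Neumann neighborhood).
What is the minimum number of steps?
1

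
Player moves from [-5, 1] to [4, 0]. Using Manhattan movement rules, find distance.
10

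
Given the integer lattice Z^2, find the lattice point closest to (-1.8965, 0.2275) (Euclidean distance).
(-2, 0)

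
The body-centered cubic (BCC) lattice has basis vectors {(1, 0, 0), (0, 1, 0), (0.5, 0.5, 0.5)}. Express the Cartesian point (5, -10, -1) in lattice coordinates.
6b₁ - 9b₂ - 2b₃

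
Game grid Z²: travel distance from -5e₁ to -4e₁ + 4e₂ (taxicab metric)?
5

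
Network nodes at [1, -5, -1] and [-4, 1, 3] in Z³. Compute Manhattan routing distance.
15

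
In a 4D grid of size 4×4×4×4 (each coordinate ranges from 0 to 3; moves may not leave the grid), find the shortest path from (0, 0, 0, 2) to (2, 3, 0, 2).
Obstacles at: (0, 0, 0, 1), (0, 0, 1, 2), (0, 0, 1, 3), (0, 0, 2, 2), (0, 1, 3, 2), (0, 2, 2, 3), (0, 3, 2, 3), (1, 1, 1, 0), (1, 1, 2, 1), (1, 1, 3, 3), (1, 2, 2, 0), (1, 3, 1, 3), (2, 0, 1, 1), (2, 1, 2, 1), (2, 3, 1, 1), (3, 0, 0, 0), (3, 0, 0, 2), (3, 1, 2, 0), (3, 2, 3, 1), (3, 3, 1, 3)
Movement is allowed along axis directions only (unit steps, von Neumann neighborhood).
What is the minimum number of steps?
5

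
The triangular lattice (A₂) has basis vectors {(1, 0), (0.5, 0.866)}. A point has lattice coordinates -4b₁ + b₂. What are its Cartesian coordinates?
(-3.5, 0.866)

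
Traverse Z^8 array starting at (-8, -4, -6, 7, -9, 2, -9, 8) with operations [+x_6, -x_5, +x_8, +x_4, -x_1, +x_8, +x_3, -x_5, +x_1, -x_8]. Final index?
(-8, -4, -5, 8, -11, 3, -9, 9)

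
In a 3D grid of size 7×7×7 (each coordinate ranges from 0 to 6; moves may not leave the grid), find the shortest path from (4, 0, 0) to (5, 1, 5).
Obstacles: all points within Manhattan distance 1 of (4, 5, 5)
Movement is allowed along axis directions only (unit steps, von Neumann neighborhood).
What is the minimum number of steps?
7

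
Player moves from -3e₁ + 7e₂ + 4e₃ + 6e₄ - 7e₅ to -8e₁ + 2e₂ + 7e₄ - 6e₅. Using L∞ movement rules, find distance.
5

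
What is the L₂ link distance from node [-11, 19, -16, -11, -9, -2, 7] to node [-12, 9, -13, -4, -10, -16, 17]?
21.3542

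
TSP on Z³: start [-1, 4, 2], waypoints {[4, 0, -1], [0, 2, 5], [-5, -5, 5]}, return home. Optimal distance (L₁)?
50
(one optimal route: (-1, 4, 2) → (4, 0, -1) → (-5, -5, 5) → (0, 2, 5) → (-1, 4, 2))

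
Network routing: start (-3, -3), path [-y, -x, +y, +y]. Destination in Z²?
(-4, -2)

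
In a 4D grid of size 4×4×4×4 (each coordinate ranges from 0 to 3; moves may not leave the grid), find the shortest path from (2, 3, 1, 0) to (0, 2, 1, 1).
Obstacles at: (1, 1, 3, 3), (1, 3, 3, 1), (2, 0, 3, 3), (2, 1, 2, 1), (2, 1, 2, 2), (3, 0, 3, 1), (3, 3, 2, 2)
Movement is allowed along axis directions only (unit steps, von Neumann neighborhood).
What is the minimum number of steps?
4
(one shortest path: (2, 3, 1, 0) → (1, 3, 1, 0) → (0, 3, 1, 0) → (0, 2, 1, 0) → (0, 2, 1, 1))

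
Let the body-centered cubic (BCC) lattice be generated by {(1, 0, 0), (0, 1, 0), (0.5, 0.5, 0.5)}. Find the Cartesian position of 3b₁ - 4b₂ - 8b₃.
(-1, -8, -4)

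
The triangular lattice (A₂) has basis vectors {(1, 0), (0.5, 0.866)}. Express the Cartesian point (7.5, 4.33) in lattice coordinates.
5b₁ + 5b₂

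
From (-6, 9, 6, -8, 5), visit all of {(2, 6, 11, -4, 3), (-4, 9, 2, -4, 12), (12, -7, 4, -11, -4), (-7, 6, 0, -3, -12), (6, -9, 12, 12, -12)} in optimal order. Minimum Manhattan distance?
177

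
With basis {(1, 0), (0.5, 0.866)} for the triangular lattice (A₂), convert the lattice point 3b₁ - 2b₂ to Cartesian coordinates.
(2, -1.732)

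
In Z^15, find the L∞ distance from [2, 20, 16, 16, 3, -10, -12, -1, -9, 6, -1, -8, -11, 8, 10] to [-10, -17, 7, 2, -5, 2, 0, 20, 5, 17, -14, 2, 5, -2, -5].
37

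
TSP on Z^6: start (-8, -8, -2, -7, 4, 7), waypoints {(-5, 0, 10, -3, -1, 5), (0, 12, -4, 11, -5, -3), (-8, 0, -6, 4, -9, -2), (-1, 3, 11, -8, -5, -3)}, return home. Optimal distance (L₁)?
182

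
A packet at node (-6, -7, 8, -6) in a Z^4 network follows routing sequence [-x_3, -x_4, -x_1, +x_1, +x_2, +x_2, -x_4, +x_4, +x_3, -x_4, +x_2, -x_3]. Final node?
(-6, -4, 7, -8)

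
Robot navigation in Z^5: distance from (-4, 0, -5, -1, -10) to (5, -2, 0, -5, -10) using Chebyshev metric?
9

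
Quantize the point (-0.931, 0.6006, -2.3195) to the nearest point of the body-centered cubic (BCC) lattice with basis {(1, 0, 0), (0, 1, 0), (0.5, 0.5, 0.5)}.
(-0.5, 0.5, -2.5)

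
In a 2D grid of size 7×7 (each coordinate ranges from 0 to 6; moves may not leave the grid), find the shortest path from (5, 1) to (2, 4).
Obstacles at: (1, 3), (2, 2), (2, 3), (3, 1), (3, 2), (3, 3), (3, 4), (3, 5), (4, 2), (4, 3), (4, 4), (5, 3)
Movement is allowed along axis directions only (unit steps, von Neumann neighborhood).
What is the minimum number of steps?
12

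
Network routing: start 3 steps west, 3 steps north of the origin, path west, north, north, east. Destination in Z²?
(-3, 5)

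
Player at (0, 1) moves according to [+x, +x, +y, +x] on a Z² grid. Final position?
(3, 2)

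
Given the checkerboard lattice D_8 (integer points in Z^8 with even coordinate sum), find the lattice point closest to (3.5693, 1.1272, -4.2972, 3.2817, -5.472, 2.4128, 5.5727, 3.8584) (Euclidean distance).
(4, 1, -4, 3, -6, 2, 6, 4)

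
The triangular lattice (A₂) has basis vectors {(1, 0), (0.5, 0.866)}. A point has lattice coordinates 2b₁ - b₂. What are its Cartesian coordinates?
(1.5, -0.866)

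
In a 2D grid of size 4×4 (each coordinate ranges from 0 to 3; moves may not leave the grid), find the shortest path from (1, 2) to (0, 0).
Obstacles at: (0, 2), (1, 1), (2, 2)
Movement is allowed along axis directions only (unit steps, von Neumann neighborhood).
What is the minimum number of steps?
9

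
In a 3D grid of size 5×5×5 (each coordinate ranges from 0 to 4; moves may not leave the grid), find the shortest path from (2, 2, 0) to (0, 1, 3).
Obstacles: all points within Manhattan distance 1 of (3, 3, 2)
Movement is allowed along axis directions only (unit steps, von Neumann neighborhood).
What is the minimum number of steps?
6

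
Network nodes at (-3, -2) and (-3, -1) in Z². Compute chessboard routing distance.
1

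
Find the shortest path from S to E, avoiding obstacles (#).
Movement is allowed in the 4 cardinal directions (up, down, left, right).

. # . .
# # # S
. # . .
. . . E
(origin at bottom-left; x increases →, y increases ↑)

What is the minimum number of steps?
2
(one shortest path: (3, 2) → (3, 1) → (3, 0))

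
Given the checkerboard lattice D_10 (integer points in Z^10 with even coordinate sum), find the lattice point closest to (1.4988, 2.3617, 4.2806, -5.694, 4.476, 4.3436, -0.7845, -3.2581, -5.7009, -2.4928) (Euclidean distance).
(2, 2, 4, -6, 4, 4, -1, -3, -6, -2)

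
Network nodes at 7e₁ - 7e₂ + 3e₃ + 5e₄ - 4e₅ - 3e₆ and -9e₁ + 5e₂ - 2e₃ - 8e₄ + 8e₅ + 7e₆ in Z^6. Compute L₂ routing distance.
28.9482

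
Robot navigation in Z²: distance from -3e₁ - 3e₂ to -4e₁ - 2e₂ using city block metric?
2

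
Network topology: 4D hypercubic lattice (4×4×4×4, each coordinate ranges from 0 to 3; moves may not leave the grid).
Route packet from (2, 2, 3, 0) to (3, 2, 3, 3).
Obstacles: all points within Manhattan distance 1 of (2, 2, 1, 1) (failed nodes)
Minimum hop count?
4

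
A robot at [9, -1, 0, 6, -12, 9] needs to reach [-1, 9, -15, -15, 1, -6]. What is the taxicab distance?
84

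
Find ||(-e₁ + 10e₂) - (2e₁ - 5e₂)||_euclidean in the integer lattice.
15.2971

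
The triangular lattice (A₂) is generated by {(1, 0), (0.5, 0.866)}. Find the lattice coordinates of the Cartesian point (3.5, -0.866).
4b₁ - b₂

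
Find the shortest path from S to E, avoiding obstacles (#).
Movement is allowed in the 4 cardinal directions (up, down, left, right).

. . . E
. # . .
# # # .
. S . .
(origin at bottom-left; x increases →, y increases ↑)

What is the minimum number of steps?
5
(one shortest path: (1, 0) → (2, 0) → (3, 0) → (3, 1) → (3, 2) → (3, 3))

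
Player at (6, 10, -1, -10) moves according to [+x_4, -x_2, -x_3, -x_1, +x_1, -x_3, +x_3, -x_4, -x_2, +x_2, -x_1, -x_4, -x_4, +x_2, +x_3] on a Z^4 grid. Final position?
(5, 10, -1, -12)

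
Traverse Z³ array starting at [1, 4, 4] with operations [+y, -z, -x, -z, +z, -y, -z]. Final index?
(0, 4, 2)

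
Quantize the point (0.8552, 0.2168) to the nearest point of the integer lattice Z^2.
(1, 0)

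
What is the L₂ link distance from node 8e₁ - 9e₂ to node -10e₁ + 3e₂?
21.6333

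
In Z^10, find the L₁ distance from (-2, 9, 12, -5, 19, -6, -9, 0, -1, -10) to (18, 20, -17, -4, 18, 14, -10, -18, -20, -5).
125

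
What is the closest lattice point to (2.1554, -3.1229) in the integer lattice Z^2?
(2, -3)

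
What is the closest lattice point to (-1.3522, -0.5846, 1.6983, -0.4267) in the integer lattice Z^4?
(-1, -1, 2, 0)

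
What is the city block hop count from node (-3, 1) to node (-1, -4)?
7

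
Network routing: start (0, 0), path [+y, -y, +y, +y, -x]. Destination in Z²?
(-1, 2)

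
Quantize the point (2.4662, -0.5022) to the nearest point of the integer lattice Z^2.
(2, -1)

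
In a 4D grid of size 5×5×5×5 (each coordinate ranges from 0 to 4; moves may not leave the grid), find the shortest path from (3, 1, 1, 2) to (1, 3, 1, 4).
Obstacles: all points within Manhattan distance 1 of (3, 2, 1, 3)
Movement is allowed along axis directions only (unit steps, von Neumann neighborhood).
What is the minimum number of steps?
6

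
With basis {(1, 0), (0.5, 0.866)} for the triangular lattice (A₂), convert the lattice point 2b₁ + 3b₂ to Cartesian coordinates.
(3.5, 2.598)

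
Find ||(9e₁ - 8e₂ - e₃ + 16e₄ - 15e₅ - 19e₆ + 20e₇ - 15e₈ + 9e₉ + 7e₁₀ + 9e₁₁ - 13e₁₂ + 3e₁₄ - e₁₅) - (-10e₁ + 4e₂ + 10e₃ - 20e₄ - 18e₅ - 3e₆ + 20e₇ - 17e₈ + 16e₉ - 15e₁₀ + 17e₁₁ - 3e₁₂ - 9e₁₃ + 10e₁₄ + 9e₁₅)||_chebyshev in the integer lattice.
36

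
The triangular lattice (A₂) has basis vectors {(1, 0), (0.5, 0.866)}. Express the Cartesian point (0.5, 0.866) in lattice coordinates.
b₂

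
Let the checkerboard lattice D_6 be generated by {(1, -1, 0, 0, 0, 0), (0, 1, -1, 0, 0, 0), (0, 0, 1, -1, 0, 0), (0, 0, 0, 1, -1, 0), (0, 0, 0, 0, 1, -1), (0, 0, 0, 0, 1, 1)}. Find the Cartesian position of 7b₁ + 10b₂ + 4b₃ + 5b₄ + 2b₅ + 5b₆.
(7, 3, -6, 1, 2, 3)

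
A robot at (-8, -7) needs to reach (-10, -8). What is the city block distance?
3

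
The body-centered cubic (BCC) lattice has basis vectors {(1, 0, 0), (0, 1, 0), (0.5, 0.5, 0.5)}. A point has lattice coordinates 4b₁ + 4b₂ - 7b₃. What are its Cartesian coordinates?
(0.5, 0.5, -3.5)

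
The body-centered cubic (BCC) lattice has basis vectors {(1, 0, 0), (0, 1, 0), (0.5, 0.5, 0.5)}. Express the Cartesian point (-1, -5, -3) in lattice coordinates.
2b₁ - 2b₂ - 6b₃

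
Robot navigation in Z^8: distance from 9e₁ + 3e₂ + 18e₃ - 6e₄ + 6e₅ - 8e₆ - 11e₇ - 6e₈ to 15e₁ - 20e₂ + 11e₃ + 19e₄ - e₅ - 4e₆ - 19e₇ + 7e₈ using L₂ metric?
39.2046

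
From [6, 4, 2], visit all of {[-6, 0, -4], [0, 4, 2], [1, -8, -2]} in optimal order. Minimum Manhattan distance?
39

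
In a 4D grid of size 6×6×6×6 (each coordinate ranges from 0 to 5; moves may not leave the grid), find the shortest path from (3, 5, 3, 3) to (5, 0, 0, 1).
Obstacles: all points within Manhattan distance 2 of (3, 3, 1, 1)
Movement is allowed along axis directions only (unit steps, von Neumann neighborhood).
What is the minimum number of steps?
12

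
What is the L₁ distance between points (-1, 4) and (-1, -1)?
5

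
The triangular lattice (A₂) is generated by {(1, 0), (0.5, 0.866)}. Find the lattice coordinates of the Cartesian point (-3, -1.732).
-2b₁ - 2b₂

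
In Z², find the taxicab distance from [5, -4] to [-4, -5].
10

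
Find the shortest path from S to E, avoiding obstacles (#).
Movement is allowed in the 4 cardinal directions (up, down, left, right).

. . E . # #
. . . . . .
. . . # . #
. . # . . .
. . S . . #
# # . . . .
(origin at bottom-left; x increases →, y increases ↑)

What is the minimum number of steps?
6
(one shortest path: (2, 1) → (1, 1) → (1, 2) → (1, 3) → (2, 3) → (2, 4) → (2, 5))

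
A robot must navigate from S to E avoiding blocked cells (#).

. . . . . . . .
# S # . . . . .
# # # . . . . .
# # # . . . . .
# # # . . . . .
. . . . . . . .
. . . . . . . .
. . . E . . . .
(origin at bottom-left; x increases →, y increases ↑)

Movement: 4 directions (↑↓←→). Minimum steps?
10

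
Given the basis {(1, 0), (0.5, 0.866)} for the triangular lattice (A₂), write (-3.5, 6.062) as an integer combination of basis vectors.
-7b₁ + 7b₂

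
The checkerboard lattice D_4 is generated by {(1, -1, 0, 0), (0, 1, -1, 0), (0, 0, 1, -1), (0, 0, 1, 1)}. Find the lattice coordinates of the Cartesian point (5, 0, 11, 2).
5b₁ + 5b₂ + 7b₃ + 9b₄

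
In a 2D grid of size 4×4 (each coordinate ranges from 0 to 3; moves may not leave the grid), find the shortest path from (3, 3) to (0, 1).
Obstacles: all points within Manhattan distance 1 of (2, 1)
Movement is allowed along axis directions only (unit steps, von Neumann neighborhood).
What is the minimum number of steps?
5
(one shortest path: (3, 3) → (2, 3) → (1, 3) → (0, 3) → (0, 2) → (0, 1))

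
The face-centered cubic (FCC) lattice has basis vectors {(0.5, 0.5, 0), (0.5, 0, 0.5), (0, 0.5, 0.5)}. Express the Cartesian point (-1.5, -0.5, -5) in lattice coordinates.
3b₁ - 6b₂ - 4b₃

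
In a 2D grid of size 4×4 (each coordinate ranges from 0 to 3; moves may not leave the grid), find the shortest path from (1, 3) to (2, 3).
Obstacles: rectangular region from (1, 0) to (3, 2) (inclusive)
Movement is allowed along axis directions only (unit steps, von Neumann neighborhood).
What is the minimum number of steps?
1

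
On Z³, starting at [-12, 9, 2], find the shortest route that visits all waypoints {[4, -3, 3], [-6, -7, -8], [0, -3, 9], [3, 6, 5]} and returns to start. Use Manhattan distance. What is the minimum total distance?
102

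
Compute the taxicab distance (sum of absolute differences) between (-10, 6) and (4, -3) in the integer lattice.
23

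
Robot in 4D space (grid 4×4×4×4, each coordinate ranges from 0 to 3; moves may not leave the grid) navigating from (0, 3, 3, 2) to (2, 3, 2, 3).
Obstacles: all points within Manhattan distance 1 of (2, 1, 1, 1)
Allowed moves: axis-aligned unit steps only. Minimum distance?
4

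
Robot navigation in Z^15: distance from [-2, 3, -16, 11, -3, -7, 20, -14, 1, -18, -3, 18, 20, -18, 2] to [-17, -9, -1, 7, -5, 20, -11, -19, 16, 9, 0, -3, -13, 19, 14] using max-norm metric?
37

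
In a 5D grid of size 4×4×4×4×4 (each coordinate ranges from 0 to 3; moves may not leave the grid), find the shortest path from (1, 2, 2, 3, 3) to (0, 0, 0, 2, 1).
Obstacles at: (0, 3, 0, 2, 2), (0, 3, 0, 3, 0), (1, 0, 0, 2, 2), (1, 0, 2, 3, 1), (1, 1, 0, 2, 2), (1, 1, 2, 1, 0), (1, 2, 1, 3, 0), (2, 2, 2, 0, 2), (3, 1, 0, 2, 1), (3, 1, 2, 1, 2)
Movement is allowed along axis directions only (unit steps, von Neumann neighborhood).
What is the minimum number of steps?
8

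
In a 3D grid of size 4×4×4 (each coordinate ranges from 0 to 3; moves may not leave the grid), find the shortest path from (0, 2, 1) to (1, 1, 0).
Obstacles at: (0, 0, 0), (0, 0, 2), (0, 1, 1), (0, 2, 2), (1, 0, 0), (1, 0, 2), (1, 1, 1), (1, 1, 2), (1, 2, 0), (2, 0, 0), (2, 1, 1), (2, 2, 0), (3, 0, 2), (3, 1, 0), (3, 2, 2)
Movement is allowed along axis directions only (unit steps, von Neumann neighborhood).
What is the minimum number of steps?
3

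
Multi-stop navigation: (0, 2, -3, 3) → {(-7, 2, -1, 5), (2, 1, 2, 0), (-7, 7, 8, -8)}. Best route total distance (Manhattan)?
56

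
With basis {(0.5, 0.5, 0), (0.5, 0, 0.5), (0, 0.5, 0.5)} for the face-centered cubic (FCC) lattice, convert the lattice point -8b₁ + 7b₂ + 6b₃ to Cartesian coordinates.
(-0.5, -1, 6.5)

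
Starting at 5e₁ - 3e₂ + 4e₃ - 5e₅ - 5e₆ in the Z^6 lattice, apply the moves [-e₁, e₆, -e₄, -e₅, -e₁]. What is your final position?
(3, -3, 4, -1, -6, -4)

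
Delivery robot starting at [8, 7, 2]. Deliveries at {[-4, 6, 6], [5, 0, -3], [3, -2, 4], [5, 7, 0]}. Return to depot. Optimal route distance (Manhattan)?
60
(one optimal route: (8, 7, 2) → (-4, 6, 6) → (3, -2, 4) → (5, 0, -3) → (5, 7, 0) → (8, 7, 2))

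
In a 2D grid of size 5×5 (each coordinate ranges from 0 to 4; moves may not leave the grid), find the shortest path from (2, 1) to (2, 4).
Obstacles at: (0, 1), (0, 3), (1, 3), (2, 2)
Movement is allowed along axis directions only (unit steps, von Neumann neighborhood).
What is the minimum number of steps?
5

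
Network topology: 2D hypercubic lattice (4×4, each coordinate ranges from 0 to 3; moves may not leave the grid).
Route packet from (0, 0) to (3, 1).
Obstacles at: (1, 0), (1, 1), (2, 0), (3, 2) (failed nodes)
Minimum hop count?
6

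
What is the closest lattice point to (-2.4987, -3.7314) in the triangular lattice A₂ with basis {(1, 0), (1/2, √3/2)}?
(-2, -3.464)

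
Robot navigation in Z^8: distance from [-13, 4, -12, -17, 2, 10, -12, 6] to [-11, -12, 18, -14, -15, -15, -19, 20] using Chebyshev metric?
30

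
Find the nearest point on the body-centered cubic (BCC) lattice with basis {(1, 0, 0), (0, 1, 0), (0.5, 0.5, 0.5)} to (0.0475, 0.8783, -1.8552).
(0, 1, -2)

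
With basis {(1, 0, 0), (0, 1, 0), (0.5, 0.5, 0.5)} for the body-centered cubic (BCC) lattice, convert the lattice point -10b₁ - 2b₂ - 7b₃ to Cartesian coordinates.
(-13.5, -5.5, -3.5)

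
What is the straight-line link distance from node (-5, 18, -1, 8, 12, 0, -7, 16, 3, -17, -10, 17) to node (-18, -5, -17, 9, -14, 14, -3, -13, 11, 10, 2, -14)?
67.6905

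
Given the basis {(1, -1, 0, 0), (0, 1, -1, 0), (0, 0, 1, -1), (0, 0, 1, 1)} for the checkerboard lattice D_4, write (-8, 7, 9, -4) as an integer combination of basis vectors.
-8b₁ - b₂ + 6b₃ + 2b₄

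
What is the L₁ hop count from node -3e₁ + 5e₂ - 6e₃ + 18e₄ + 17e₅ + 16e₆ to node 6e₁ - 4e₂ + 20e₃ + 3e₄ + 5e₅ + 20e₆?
75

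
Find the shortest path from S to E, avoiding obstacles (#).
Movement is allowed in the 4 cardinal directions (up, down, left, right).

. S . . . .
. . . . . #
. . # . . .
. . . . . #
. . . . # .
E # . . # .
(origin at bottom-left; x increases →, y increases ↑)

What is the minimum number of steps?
6
(one shortest path: (1, 5) → (0, 5) → (0, 4) → (0, 3) → (0, 2) → (0, 1) → (0, 0))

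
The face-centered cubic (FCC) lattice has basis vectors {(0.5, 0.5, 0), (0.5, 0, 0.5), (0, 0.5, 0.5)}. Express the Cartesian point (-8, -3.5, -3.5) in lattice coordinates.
-8b₁ - 8b₂ + b₃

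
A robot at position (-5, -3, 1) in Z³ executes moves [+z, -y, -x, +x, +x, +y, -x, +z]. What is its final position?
(-5, -3, 3)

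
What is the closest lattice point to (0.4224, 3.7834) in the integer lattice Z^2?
(0, 4)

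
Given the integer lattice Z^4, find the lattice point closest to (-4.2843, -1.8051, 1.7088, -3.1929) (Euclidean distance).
(-4, -2, 2, -3)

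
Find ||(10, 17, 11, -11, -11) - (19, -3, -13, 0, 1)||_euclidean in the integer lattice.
36.3593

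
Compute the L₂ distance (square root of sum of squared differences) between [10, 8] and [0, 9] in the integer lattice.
10.0499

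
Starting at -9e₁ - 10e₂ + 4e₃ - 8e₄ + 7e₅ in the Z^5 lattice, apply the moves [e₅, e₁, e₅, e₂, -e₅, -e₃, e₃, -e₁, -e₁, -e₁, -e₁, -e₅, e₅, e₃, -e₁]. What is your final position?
(-13, -9, 5, -8, 8)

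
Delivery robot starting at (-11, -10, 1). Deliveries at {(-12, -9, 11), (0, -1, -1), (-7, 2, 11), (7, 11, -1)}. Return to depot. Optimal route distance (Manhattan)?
104
(one optimal route: (-11, -10, 1) → (-12, -9, 11) → (-7, 2, 11) → (7, 11, -1) → (0, -1, -1) → (-11, -10, 1))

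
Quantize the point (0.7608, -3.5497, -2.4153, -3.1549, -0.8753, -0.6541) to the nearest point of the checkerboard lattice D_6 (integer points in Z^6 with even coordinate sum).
(1, -4, -2, -3, -1, -1)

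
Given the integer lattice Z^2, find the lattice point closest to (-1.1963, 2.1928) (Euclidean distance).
(-1, 2)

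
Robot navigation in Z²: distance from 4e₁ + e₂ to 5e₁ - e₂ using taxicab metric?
3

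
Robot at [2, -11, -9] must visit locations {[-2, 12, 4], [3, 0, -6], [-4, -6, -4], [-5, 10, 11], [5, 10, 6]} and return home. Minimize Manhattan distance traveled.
110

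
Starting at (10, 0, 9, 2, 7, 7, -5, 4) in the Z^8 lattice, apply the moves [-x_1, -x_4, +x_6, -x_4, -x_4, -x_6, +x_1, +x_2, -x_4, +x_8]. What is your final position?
(10, 1, 9, -2, 7, 7, -5, 5)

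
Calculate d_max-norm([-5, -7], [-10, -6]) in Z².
5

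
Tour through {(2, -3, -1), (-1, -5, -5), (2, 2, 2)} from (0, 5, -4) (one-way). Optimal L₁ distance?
28
(one optimal route: (0, 5, -4) → (2, 2, 2) → (2, -3, -1) → (-1, -5, -5))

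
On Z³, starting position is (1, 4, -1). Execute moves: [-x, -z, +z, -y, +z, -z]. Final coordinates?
(0, 3, -1)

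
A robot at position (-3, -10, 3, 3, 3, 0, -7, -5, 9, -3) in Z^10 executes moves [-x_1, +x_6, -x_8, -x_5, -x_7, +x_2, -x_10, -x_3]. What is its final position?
(-4, -9, 2, 3, 2, 1, -8, -6, 9, -4)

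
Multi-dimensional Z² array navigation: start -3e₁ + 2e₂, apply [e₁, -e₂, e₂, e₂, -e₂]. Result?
(-2, 2)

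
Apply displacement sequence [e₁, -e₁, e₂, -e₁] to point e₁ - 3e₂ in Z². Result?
(0, -2)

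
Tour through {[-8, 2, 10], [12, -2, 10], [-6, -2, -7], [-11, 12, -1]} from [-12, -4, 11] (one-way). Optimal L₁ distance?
95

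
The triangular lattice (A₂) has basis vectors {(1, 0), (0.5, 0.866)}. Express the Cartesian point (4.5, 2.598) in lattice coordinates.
3b₁ + 3b₂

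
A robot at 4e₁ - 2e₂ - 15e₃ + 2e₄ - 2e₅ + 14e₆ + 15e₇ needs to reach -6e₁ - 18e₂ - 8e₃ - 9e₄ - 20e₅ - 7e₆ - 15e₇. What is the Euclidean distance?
46.8081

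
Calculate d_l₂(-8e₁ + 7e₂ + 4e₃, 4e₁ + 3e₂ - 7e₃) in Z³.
16.7631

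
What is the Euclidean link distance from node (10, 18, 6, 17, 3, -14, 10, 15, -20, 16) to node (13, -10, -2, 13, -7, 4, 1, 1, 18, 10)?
55.263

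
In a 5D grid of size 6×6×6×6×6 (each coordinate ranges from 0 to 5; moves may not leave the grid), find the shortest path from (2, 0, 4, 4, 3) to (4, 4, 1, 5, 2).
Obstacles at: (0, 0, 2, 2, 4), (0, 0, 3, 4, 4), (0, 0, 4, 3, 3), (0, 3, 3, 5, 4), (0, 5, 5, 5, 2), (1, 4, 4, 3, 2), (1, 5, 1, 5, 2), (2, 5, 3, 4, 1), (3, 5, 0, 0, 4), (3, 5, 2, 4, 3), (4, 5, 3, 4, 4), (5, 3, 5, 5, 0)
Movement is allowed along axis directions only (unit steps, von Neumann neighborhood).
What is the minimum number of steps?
11
(one shortest path: (2, 0, 4, 4, 3) → (3, 0, 4, 4, 3) → (4, 0, 4, 4, 3) → (4, 1, 4, 4, 3) → (4, 2, 4, 4, 3) → (4, 3, 4, 4, 3) → (4, 4, 4, 4, 3) → (4, 4, 3, 4, 3) → (4, 4, 2, 4, 3) → (4, 4, 1, 4, 3) → (4, 4, 1, 5, 3) → (4, 4, 1, 5, 2))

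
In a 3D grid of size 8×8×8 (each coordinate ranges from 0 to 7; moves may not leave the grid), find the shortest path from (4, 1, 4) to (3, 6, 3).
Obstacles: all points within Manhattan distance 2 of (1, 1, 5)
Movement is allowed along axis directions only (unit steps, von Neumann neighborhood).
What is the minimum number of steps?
7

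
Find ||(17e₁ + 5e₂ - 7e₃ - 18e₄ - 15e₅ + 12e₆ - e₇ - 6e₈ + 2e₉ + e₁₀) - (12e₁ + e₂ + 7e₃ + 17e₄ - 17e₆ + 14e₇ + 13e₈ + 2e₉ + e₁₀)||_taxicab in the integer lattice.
136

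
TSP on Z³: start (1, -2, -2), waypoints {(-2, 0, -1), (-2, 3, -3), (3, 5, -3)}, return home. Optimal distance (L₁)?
28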